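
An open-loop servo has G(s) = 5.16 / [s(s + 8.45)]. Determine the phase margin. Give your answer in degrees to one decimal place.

Gain crossover: |G(jω)| = 1 at ω ≈ 0.609 rad/s.
∠G(j0.609) = −90° − arctan(0.609/8.45) ≈ -94.12°
PM = 180° + (-94.12°) = 85.88°

85.9 deg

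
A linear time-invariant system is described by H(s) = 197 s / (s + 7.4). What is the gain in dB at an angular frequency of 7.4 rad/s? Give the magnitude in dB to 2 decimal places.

42.88 dB

|j7.4| = 7.4
|j7.4 + 7.4| = √(7.4² + 7.4²) = 10.47
|H(j7.4)| = 197 × 7.4 / 10.47 = 139.3
20 log₁₀(139.3) = 42.879 dB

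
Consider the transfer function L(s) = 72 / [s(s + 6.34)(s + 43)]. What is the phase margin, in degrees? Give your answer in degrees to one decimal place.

87.3°

Gain crossover: |L(jω)| = 1 at ω ≈ 0.264 rad/sec.
∠L(j0.264) = −90° − arctan(0.264/6.34) − arctan(0.264/43) ≈ -92.73°
PM = 180° + (-92.73°) = 87.27°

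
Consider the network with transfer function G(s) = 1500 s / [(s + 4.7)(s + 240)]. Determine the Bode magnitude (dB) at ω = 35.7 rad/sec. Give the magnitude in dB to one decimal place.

|j35.7| = 35.7
|j35.7 + 4.7| = √(35.7² + 4.7²) = 36.01
|j35.7 + 240| = √(35.7² + 240²) = 242.6
|G(j35.7)| = 1500 × 35.7 / (36.01 × 242.6) = 6.1291
20 log₁₀(6.1291) = 15.75 dB

15.7 dB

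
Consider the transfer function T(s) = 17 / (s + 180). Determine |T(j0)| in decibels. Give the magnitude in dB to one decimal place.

T(0) = 17 / 180 = 0.094444
20 log₁₀(0.094444) = -20.50 dB

-20.5 dB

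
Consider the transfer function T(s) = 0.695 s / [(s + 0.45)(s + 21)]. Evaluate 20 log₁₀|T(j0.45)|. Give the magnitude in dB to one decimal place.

-32.6 dB

|j0.45| = 0.45
|j0.45 + 0.45| = √(0.45² + 0.45²) = 0.6364
|j0.45 + 21| = √(0.45² + 21²) = 21
|T(j0.45)| = 0.695 × 0.45 / (0.6364 × 21) = 0.023396
20 log₁₀(0.023396) = -32.62 dB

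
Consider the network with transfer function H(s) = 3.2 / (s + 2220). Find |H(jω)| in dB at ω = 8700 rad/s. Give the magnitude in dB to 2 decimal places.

|j8700 + 2220| = √(8700² + 2220²) = 8979
|H(j8700)| = 3.2 / 8979 = 0.0003564
20 log₁₀(0.0003564) = -68.961 dB

-68.96 dB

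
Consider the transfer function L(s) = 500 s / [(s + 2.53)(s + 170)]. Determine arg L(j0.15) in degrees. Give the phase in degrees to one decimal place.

86.6 deg

∠(j0.15) = 90.00°
∠(j0.15 + 2.53) = arctan(0.15/2.53) = 3.39°
∠(j0.15 + 170) = arctan(0.15/170) = 0.05°
∠L(j0.15) = 90.00° − (3.39° + 0.05°) = 86.56°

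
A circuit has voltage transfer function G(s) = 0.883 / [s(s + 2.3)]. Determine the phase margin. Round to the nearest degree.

81°

Gain crossover: |G(jω)| = 1 at ω ≈ 0.379 rad/sec.
∠G(j0.379) = −90° − arctan(0.379/2.3) ≈ -99.35°
PM = 180° + (-99.35°) = 80.65°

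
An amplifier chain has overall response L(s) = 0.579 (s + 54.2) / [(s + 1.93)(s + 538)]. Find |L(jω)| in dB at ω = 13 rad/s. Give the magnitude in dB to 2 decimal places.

-46.82 dB

|j13 + 54.2| = √(13² + 54.2²) = 55.74
|j13 + 1.93| = √(13² + 1.93²) = 13.14
|j13 + 538| = √(13² + 538²) = 538.2
|L(j13)| = 0.579 × 55.74 / (13.14 × 538.2) = 0.0045629
20 log₁₀(0.0045629) = -46.815 dB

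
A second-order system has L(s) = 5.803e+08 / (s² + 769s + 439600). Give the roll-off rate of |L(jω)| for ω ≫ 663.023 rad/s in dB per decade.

-40 dB/decade

With 0 zeros and 2 poles, the high-frequency asymptotic slope is 20 × (0 − 2) = -40 dB/decade.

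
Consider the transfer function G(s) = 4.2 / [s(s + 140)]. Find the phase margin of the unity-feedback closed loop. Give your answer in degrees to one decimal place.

90.0°

Gain crossover: |G(jω)| = 1 at ω ≈ 0.03 rad/sec.
∠G(j0.03) = −90° − arctan(0.03/140) ≈ -90.01°
PM = 180° + (-90.01°) = 89.99°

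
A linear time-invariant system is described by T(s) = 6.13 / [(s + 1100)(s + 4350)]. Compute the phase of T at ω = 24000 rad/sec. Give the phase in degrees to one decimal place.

-167.1 deg

∠(j24000 + 1100) = arctan(24000/1100) = 87.38°
∠(j24000 + 4350) = arctan(24000/4350) = 79.73°
∠T(j24000) = − (87.38° + 79.73°) = -167.10°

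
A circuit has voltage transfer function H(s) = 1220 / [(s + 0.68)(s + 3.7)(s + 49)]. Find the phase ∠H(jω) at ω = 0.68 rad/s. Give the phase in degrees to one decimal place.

-56.2°

∠(j0.68 + 0.68) = arctan(0.68/0.68) = 45.00°
∠(j0.68 + 3.7) = arctan(0.68/3.7) = 10.41°
∠(j0.68 + 49) = arctan(0.68/49) = 0.80°
∠H(j0.68) = − (45.00° + 10.41° + 0.80°) = -56.21°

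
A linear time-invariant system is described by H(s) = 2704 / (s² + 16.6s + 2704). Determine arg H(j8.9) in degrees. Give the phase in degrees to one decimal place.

-3.2°

∠[(j8.9)² + 16.6(j8.9) + 2704] = ∠[2624.8 + j147.74] = 3.22°
∠H(j8.9) = −3.22° = -3.22°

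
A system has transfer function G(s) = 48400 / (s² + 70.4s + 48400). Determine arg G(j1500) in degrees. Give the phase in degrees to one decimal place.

-177.3°

∠[(j1500)² + 70.4(j1500) + 48400] = ∠[-2.2016e+06 + j1.056e+05] = 177.25°
∠G(j1500) = −177.25° = -177.25°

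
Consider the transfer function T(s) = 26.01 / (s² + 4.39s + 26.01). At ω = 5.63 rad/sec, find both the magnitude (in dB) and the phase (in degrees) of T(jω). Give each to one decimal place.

|T| = 0.2 dB, ∠T = -103.0°

|(j5.63)² + 4.39(j5.63) + 26.01| = |-5.6869 + j24.716| = 25.36
|T(j5.63)| = 26.01 / 25.36 = 1.0256
20 log₁₀(1.0256) = 0.22 dB
∠[(j5.63)² + 4.39(j5.63) + 26.01] = ∠[-5.6869 + j24.716] = 102.96°
∠T(j5.63) = −102.96° = -102.96°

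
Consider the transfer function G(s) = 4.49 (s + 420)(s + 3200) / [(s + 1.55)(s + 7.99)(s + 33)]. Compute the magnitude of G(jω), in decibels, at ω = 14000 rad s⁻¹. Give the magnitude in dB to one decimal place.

-69.7 dB

|j14000 + 420| = √(14000² + 420²) = 1.401e+04
|j14000 + 3200| = √(14000² + 3200²) = 1.436e+04
|j14000 + 1.55| = √(14000² + 1.55²) = 1.4e+04
|j14000 + 7.99| = √(14000² + 7.99²) = 1.4e+04
|j14000 + 33| = √(14000² + 33²) = 1.4e+04
|G(j14000)| = 4.49 × 1.401e+04 × 1.436e+04 / (1.4e+04 × 1.4e+04 × 1.4e+04) = 0.00032913
20 log₁₀(0.00032913) = -69.65 dB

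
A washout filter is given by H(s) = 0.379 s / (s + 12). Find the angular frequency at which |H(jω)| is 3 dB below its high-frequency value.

12 rad/s

For a single-pole high-pass, the −3 dB point is at the pole: ω = 12 rad/s.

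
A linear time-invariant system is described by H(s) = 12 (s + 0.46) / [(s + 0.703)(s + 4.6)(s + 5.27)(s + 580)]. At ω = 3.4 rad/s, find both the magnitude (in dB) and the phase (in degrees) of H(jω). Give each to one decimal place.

|j3.4 + 0.46| = √(3.4² + 0.46²) = 3.431
|j3.4 + 0.703| = √(3.4² + 0.703²) = 3.472
|j3.4 + 4.6| = √(3.4² + 4.6²) = 5.72
|j3.4 + 5.27| = √(3.4² + 5.27²) = 6.272
|j3.4 + 580| = √(3.4² + 580²) = 580
|H(j3.4)| = 12 × 3.431 / (3.472 × 5.72 × 6.272 × 580) = 0.00056991
20 log₁₀(0.00056991) = -64.88 dB
∠(j3.4 + 0.46) = arctan(3.4/0.46) = 82.30°
∠(j3.4 + 0.703) = arctan(3.4/0.703) = 78.32°
∠(j3.4 + 4.6) = arctan(3.4/4.6) = 36.47°
∠(j3.4 + 5.27) = arctan(3.4/5.27) = 32.83°
∠(j3.4 + 580) = arctan(3.4/580) = 0.34°
∠H(j3.4) = 82.30° − (78.32° + 36.47° + 32.83° + 0.34°) = -65.66°

|H| = -64.9 dB, ∠H = -65.7°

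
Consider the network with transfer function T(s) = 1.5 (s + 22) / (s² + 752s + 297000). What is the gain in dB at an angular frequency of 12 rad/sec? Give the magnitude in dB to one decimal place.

|j12 + 22| = √(12² + 22²) = 25.06
|(j12)² + 752(j12) + 297000| = |2.9686e+05 + j9024| = 2.97e+05
|T(j12)| = 1.5 × 25.06 / 2.97e+05 = 0.00012657
20 log₁₀(0.00012657) = -77.95 dB

-78.0 dB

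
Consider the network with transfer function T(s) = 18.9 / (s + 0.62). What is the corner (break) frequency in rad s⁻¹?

The single real pole at s = −0.62 gives a corner at ω = 0.62 rad s⁻¹.

0.62 rad s⁻¹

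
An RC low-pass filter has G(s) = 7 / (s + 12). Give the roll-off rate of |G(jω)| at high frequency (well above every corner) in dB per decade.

With 0 zeros and 1 pole, the high-frequency asymptotic slope is 20 × (0 − 1) = -20 dB/decade.

-20 dB/decade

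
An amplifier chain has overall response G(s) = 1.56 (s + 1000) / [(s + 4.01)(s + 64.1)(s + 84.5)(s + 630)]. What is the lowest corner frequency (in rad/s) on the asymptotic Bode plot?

Break frequencies occur at each pole and zero magnitude: 4.01 rad/s, 64.1 rad/s, 84.5 rad/s, 630 rad/s, 1000 rad/s.
The lowest is 4.01 rad/s.

4.01 rad/s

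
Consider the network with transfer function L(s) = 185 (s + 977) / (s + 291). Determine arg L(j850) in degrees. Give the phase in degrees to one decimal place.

∠(j850 + 977) = arctan(850/977) = 41.02°
∠(j850 + 291) = arctan(850/291) = 71.10°
∠L(j850) = 41.02° − 71.10° = -30.08°

-30.1°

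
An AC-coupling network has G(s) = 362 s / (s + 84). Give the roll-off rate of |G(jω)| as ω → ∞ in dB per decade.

With 1 zero and 1 pole, the high-frequency asymptotic slope is 20 × (1 − 1) = 0 dB/decade.

0 dB/decade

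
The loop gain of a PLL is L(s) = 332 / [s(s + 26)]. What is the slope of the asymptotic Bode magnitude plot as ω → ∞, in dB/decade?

-40 dB/decade

With 0 zeros and 2 poles, the high-frequency asymptotic slope is 20 × (0 − 2) = -40 dB/decade.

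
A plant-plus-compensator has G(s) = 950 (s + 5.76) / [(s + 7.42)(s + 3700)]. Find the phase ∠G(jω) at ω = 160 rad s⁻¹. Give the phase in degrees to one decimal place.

∠(j160 + 5.76) = arctan(160/5.76) = 87.94°
∠(j160 + 7.42) = arctan(160/7.42) = 87.34°
∠(j160 + 3700) = arctan(160/3700) = 2.48°
∠G(j160) = 87.94° − (87.34° + 2.48°) = -1.88°

-1.9°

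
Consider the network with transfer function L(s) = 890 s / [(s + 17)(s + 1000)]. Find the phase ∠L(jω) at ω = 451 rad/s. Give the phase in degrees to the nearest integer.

-22°

∠(j451) = 90.00°
∠(j451 + 17) = arctan(451/17) = 87.84°
∠(j451 + 1000) = arctan(451/1000) = 24.28°
∠L(j451) = 90.00° − (87.84° + 24.28°) = -22.12°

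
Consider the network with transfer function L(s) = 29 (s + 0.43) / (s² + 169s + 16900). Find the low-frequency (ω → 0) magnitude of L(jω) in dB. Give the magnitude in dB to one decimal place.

L(0) = 29 × 0.43 / 16900 = 0.00073787
20 log₁₀(0.00073787) = -62.64 dB

-62.6 dB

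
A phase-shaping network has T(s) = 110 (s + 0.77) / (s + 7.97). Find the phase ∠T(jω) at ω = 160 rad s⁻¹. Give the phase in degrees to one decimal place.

2.6°

∠(j160 + 0.77) = arctan(160/0.77) = 89.72°
∠(j160 + 7.97) = arctan(160/7.97) = 87.15°
∠T(j160) = 89.72° − 87.15° = 2.58°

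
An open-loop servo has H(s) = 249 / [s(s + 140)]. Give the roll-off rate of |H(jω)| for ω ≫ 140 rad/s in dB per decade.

With 0 zeros and 2 poles, the high-frequency asymptotic slope is 20 × (0 − 2) = -40 dB/decade.

-40 dB/decade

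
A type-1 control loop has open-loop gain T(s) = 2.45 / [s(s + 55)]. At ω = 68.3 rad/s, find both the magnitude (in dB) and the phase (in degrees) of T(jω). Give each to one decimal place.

|j68.3 + 55| = √(68.3² + 55²) = 87.69
|j68.3| = 68.3
|T(j68.3)| = 2.45 / (87.69 × 68.3) = 0.00040906
20 log₁₀(0.00040906) = -67.76 dB
∠(j68.3 + 55) = arctan(68.3/55) = 51.16°
∠(j68.3) = 90.00°
∠T(j68.3) = − (51.16° + 90.00°) = -141.16°

|T| = -67.8 dB, ∠T = -141.2°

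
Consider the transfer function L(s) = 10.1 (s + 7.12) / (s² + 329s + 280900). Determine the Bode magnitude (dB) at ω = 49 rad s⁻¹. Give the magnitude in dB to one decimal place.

|j49 + 7.12| = √(49² + 7.12²) = 49.51
|(j49)² + 329(j49) + 280900| = |2.785e+05 + j16121| = 2.79e+05
|L(j49)| = 10.1 × 49.51 / 2.79e+05 = 0.0017927
20 log₁₀(0.0017927) = -54.93 dB

-54.9 dB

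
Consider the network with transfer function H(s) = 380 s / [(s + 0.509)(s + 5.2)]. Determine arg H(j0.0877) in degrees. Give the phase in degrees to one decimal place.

79.3°

∠(j0.0877) = 90.00°
∠(j0.0877 + 0.509) = arctan(0.0877/0.509) = 9.78°
∠(j0.0877 + 5.2) = arctan(0.0877/5.2) = 0.97°
∠H(j0.0877) = 90.00° − (9.78° + 0.97°) = 79.26°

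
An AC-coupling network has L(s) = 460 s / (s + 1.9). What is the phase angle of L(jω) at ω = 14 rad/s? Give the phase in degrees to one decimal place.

∠(j14) = 90.00°
∠(j14 + 1.9) = arctan(14/1.9) = 82.27°
∠L(j14) = 90.00° − 82.27° = 7.73°

7.7°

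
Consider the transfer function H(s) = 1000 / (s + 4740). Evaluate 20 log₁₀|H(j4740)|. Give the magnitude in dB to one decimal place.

-16.5 dB

|j4740 + 4740| = √(4740² + 4740²) = 6703
|H(j4740)| = 1000 / 6703 = 0.14918
20 log₁₀(0.14918) = -16.53 dB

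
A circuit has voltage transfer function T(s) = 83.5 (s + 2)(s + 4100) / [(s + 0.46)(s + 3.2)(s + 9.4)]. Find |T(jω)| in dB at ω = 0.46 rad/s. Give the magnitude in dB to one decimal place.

91.0 dB

|j0.46 + 2| = √(0.46² + 2²) = 2.052
|j0.46 + 4100| = √(0.46² + 4100²) = 4100
|j0.46 + 0.46| = √(0.46² + 0.46²) = 0.6505
|j0.46 + 3.2| = √(0.46² + 3.2²) = 3.233
|j0.46 + 9.4| = √(0.46² + 9.4²) = 9.411
|T(j0.46)| = 83.5 × 2.052 × 4100 / (0.6505 × 3.233 × 9.411) = 35496
20 log₁₀(35496) = 91.00 dB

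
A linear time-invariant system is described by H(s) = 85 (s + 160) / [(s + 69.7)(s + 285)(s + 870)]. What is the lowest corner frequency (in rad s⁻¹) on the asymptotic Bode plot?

69.7 rad s⁻¹

Break frequencies occur at each pole and zero magnitude: 69.7 rad s⁻¹, 160 rad s⁻¹, 285 rad s⁻¹, 870 rad s⁻¹.
The lowest is 69.7 rad s⁻¹.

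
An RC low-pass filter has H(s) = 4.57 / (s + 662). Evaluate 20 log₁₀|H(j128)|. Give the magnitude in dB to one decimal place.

|j128 + 662| = √(128² + 662²) = 674.3
|H(j128)| = 4.57 / 674.3 = 0.0067778
20 log₁₀(0.0067778) = -43.38 dB

-43.4 dB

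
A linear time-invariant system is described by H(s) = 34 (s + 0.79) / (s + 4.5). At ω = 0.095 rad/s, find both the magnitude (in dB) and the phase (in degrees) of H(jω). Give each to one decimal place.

|j0.095 + 0.79| = √(0.095² + 0.79²) = 0.7957
|j0.095 + 4.5| = √(0.095² + 4.5²) = 4.501
|H(j0.095)| = 34 × 0.7957 / 4.501 = 6.0106
20 log₁₀(6.0106) = 15.58 dB
∠(j0.095 + 0.79) = arctan(0.095/0.79) = 6.86°
∠(j0.095 + 4.5) = arctan(0.095/4.5) = 1.21°
∠H(j0.095) = 6.86° − 1.21° = 5.65°

|H| = 15.6 dB, ∠H = 5.6 deg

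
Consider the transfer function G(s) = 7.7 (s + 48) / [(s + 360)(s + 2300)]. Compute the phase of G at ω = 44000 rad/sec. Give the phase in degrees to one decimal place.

∠(j44000 + 48) = arctan(44000/48) = 89.94°
∠(j44000 + 360) = arctan(44000/360) = 89.53°
∠(j44000 + 2300) = arctan(44000/2300) = 87.01°
∠G(j44000) = 89.94° − (89.53° + 87.01°) = -86.60°

-86.6°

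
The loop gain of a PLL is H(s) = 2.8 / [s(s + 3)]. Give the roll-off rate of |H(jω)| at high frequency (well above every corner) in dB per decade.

With 0 zeros and 2 poles, the high-frequency asymptotic slope is 20 × (0 − 2) = -40 dB/decade.

-40 dB/decade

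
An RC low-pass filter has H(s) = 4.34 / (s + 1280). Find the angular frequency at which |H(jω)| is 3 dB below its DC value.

1280 rad/s

For a single-pole low-pass, the −3 dB point is at the pole: ω = 1280 rad/s.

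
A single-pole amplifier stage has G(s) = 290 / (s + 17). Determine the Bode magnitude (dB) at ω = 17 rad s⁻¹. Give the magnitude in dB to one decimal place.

21.6 dB

|j17 + 17| = √(17² + 17²) = 24.04
|G(j17)| = 290 / 24.04 = 12.062
20 log₁₀(12.062) = 21.63 dB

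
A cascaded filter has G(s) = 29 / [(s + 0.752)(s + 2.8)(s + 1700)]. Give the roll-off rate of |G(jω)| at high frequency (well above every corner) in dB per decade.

-60 dB/decade

With 0 zeros and 3 poles, the high-frequency asymptotic slope is 20 × (0 − 3) = -60 dB/decade.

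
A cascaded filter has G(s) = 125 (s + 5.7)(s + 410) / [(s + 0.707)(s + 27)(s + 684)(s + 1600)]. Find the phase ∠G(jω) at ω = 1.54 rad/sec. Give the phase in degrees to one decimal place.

-53.5°

∠(j1.54 + 5.7) = arctan(1.54/5.7) = 15.12°
∠(j1.54 + 410) = arctan(1.54/410) = 0.22°
∠(j1.54 + 0.707) = arctan(1.54/0.707) = 65.34°
∠(j1.54 + 27) = arctan(1.54/27) = 3.26°
∠(j1.54 + 684) = arctan(1.54/684) = 0.13°
∠(j1.54 + 1600) = arctan(1.54/1600) = 0.06°
∠G(j1.54) = 15.12° + 0.22° − (65.34° + 3.26° + 0.13° + 0.06°) = -53.46°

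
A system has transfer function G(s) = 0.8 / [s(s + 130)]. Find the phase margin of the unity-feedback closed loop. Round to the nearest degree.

90°

Gain crossover: |G(jω)| = 1 at ω ≈ 0.00615 rad s⁻¹.
∠G(j0.00615) = −90° − arctan(0.00615/130) ≈ -90.00°
PM = 180° + (-90.00°) = 90.00°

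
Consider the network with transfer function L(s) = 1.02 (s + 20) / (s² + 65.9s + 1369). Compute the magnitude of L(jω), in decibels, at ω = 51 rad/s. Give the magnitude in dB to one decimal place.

|j51 + 20| = √(51² + 20²) = 54.78
|(j51)² + 65.9(j51) + 1369| = |-1232 + j3360.9| = 3580
|L(j51)| = 1.02 × 54.78 / 3580 = 0.01561
20 log₁₀(0.01561) = -36.13 dB

-36.1 dB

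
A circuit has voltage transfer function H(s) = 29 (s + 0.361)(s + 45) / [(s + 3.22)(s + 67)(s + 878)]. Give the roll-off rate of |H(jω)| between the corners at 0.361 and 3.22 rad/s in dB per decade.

20 dB/decade

In this band the factors already past their corner are: zero at 0.361; net slope = 20 dB/decade.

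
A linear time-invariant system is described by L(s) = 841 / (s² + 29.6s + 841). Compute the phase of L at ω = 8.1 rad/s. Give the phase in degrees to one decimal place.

-17.2°

∠[(j8.1)² + 29.6(j8.1) + 841] = ∠[775.39 + j239.76] = 17.18°
∠L(j8.1) = −17.18° = -17.18°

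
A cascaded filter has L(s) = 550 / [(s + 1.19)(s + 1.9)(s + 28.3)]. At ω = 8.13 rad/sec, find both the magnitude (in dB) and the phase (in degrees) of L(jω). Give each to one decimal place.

|L| = -11.3 dB, ∠L = -174.5°

|j8.13 + 1.19| = √(8.13² + 1.19²) = 8.217
|j8.13 + 1.9| = √(8.13² + 1.9²) = 8.349
|j8.13 + 28.3| = √(8.13² + 28.3²) = 29.44
|L(j8.13)| = 550 / (8.217 × 8.349 × 29.44) = 0.27229
20 log₁₀(0.27229) = -11.30 dB
∠(j8.13 + 1.19) = arctan(8.13/1.19) = 81.67°
∠(j8.13 + 1.9) = arctan(8.13/1.9) = 76.85°
∠(j8.13 + 28.3) = arctan(8.13/28.3) = 16.03°
∠L(j8.13) = − (81.67° + 76.85° + 16.03°) = -174.55°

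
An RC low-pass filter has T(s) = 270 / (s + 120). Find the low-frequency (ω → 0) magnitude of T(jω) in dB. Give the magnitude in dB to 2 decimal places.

7.04 dB

T(0) = 270 / 120 = 2.25
20 log₁₀(2.25) = 7.044 dB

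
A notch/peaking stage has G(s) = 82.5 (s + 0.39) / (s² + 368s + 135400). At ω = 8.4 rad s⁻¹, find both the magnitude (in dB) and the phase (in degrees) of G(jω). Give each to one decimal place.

|j8.4 + 0.39| = √(8.4² + 0.39²) = 8.409
|(j8.4)² + 368(j8.4) + 135400| = |1.3533e+05 + j3091.2| = 1.354e+05
|G(j8.4)| = 82.5 × 8.409 / 1.354e+05 = 0.005125
20 log₁₀(0.005125) = -45.81 dB
∠(j8.4 + 0.39) = arctan(8.4/0.39) = 87.34°
∠[(j8.4)² + 368(j8.4) + 135400] = ∠[1.3533e+05 + j3091.2] = 1.31°
∠G(j8.4) = 87.34° − 1.31° = 86.03°

|G| = -45.8 dB, ∠G = 86.0°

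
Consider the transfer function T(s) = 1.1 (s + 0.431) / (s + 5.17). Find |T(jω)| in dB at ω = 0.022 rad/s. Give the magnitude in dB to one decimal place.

-20.7 dB

|j0.022 + 0.431| = √(0.022² + 0.431²) = 0.4316
|j0.022 + 5.17| = √(0.022² + 5.17²) = 5.17
|T(j0.022)| = 1.1 × 0.4316 / 5.17 = 0.091821
20 log₁₀(0.091821) = -20.74 dB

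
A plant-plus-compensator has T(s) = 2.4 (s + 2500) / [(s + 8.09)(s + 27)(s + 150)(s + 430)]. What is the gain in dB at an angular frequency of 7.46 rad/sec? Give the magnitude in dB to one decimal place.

|j7.46 + 2500| = √(7.46² + 2500²) = 2500
|j7.46 + 8.09| = √(7.46² + 8.09²) = 11
|j7.46 + 27| = √(7.46² + 27²) = 28.01
|j7.46 + 150| = √(7.46² + 150²) = 150.2
|j7.46 + 430| = √(7.46² + 430²) = 430.1
|T(j7.46)| = 2.4 × 2500 / (11 × 28.01 × 150.2 × 430.1) = 0.00030136
20 log₁₀(0.00030136) = -70.42 dB

-70.4 dB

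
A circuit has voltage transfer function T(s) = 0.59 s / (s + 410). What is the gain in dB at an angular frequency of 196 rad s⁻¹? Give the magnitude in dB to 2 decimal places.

-11.89 dB

|j196| = 196
|j196 + 410| = √(196² + 410²) = 454.4
|T(j196)| = 0.59 × 196 / 454.4 = 0.25447
20 log₁₀(0.25447) = -11.887 dB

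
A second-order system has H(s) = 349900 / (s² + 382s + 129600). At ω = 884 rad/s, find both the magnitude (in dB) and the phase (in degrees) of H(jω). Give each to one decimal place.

|(j884)² + 382(j884) + 129600| = |-6.5186e+05 + j3.3769e+05| = 7.341e+05
|H(j884)| = 349900 / 7.341e+05 = 0.47662
20 log₁₀(0.47662) = -6.44 dB
∠[(j884)² + 382(j884) + 129600] = ∠[-6.5186e+05 + j3.3769e+05] = 152.61°
∠H(j884) = −152.61° = -152.61°

|H| = -6.4 dB, ∠H = -152.6°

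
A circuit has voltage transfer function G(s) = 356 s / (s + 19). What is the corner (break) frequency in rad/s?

19 rad/s

The single real pole at s = −19 gives a corner at ω = 19 rad/s.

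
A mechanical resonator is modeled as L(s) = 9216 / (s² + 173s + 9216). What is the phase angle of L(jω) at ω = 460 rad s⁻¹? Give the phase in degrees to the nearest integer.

-159°

∠[(j460)² + 173(j460) + 9216] = ∠[-2.0238e+05 + j79580] = 158.53°
∠L(j460) = −158.53° = -158.53°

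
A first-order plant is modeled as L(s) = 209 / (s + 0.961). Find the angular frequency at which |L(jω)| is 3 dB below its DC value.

For a single-pole low-pass, the −3 dB point is at the pole: ω = 0.961 rad/s.

0.961 rad/s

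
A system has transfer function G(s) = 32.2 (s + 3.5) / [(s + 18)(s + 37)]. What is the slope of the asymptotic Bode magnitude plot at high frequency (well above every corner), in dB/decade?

-20 dB/decade

With 1 zero and 2 poles, the high-frequency asymptotic slope is 20 × (1 − 2) = -20 dB/decade.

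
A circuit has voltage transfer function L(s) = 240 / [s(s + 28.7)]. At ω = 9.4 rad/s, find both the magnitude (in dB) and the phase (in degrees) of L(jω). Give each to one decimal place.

|L| = -1.5 dB, ∠L = -108.1°

|j9.4 + 28.7| = √(9.4² + 28.7²) = 30.2
|j9.4| = 9.4
|L(j9.4)| = 240 / (30.2 × 9.4) = 0.84542
20 log₁₀(0.84542) = -1.46 dB
∠(j9.4 + 28.7) = arctan(9.4/28.7) = 18.13°
∠(j9.4) = 90.00°
∠L(j9.4) = − (18.13° + 90.00°) = -108.13°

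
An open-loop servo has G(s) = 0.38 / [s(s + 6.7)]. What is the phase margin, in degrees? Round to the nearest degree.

90°

Gain crossover: |G(jω)| = 1 at ω ≈ 0.0567 rad/s.
∠G(j0.0567) = −90° − arctan(0.0567/6.7) ≈ -90.48°
PM = 180° + (-90.48°) = 89.52°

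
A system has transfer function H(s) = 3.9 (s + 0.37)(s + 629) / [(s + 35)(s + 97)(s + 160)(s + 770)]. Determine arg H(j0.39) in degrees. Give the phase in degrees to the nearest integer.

∠(j0.39 + 0.37) = arctan(0.39/0.37) = 46.51°
∠(j0.39 + 629) = arctan(0.39/629) = 0.04°
∠(j0.39 + 35) = arctan(0.39/35) = 0.64°
∠(j0.39 + 97) = arctan(0.39/97) = 0.23°
∠(j0.39 + 160) = arctan(0.39/160) = 0.14°
∠(j0.39 + 770) = arctan(0.39/770) = 0.03°
∠H(j0.39) = 46.51° + 0.04° − (0.64° + 0.23° + 0.14° + 0.03°) = 45.51°

46 deg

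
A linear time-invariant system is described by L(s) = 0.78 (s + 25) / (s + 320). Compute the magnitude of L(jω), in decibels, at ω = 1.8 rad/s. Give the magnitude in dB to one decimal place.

|j1.8 + 25| = √(1.8² + 25²) = 25.06
|j1.8 + 320| = √(1.8² + 320²) = 320
|L(j1.8)| = 0.78 × 25.06 / 320 = 0.061094
20 log₁₀(0.061094) = -24.28 dB

-24.3 dB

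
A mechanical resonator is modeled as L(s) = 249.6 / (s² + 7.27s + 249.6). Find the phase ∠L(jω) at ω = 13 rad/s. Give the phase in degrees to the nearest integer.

∠[(j13)² + 7.27(j13) + 249.6] = ∠[80.6 + j94.51] = 49.54°
∠L(j13) = −49.54° = -49.54°

-50°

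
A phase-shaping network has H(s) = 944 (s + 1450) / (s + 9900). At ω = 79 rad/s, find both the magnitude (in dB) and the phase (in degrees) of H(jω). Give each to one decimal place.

|j79 + 1450| = √(79² + 1450²) = 1452
|j79 + 9900| = √(79² + 9900²) = 9900
|H(j79)| = 944 × 1452 / 9900 = 138.46
20 log₁₀(138.46) = 42.83 dB
∠(j79 + 1450) = arctan(79/1450) = 3.12°
∠(j79 + 9900) = arctan(79/9900) = 0.46°
∠H(j79) = 3.12° − 0.46° = 2.66°

|H| = 42.8 dB, ∠H = 2.7°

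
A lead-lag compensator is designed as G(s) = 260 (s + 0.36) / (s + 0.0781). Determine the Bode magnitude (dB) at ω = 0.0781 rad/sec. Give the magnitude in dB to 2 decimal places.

58.76 dB

|j0.0781 + 0.36| = √(0.0781² + 0.36²) = 0.3684
|j0.0781 + 0.0781| = √(0.0781² + 0.0781²) = 0.1105
|G(j0.0781)| = 260 × 0.3684 / 0.1105 = 867.15
20 log₁₀(867.15) = 58.762 dB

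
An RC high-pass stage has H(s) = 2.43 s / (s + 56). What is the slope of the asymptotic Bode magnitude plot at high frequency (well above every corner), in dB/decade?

0 dB/decade

With 1 zero and 1 pole, the high-frequency asymptotic slope is 20 × (1 − 1) = 0 dB/decade.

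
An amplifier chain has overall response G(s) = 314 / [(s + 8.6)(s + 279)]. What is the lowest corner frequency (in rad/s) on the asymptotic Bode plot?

Break frequencies occur at each pole and zero magnitude: 8.6 rad/s, 279 rad/s.
The lowest is 8.6 rad/s.

8.6 rad/s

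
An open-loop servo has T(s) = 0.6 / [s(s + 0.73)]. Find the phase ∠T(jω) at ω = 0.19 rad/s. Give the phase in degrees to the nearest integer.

-105°

∠(j0.19 + 0.73) = arctan(0.19/0.73) = 14.59°
∠(j0.19) = 90.00°
∠T(j0.19) = − (14.59° + 90.00°) = -104.59°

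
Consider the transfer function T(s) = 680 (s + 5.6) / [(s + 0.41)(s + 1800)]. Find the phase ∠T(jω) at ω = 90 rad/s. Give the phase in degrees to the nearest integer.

-6 deg

∠(j90 + 5.6) = arctan(90/5.6) = 86.44°
∠(j90 + 0.41) = arctan(90/0.41) = 89.74°
∠(j90 + 1800) = arctan(90/1800) = 2.86°
∠T(j90) = 86.44° − (89.74° + 2.86°) = -6.16°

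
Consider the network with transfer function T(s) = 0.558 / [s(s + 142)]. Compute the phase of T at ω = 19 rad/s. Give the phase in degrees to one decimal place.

-97.6°

∠(j19 + 142) = arctan(19/142) = 7.62°
∠(j19) = 90.00°
∠T(j19) = − (7.62° + 90.00°) = -97.62°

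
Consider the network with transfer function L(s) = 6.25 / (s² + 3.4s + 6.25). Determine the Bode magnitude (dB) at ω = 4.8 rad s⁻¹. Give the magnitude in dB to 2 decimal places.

-11.47 dB

|(j4.8)² + 3.4(j4.8) + 6.25| = |-16.79 + j16.32| = 23.41
|L(j4.8)| = 6.25 / 23.41 = 0.26693
20 log₁₀(0.26693) = -11.472 dB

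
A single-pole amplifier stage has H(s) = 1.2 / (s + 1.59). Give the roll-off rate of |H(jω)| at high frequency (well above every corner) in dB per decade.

With 0 zeros and 1 pole, the high-frequency asymptotic slope is 20 × (0 − 1) = -20 dB/decade.

-20 dB/decade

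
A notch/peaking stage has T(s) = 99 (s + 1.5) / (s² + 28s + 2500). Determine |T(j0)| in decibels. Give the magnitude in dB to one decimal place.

-24.5 dB

T(0) = 99 × 1.5 / 2500 = 0.0594
20 log₁₀(0.0594) = -24.52 dB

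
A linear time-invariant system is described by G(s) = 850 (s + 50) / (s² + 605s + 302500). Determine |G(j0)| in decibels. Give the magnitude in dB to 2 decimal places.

G(0) = 850 × 50 / 302500 = 0.1405
20 log₁₀(0.1405) = -17.047 dB

-17.05 dB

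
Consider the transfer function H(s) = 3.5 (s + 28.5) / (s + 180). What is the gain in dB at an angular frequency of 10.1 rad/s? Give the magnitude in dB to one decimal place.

|j10.1 + 28.5| = √(10.1² + 28.5²) = 30.24
|j10.1 + 180| = √(10.1² + 180²) = 180.3
|H(j10.1)| = 3.5 × 30.24 / 180.3 = 0.58701
20 log₁₀(0.58701) = -4.63 dB

-4.6 dB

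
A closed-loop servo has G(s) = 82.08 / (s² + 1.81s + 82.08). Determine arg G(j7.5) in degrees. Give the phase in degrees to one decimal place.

∠[(j7.5)² + 1.81(j7.5) + 82.08] = ∠[25.83 + j13.575] = 27.72°
∠G(j7.5) = −27.72° = -27.72°

-27.7°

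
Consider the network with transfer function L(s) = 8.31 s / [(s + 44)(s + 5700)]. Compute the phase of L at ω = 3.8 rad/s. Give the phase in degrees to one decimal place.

85.0°

∠(j3.8) = 90.00°
∠(j3.8 + 44) = arctan(3.8/44) = 4.94°
∠(j3.8 + 5700) = arctan(3.8/5700) = 0.04°
∠L(j3.8) = 90.00° − (4.94° + 0.04°) = 85.03°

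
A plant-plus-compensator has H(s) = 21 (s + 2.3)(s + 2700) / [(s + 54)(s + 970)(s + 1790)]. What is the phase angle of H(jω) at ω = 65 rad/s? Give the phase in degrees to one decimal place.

33.2 deg

∠(j65 + 2.3) = arctan(65/2.3) = 87.97°
∠(j65 + 2700) = arctan(65/2700) = 1.38°
∠(j65 + 54) = arctan(65/54) = 50.28°
∠(j65 + 970) = arctan(65/970) = 3.83°
∠(j65 + 1790) = arctan(65/1790) = 2.08°
∠H(j65) = 87.97° + 1.38° − (50.28° + 3.83° + 2.08°) = 33.16°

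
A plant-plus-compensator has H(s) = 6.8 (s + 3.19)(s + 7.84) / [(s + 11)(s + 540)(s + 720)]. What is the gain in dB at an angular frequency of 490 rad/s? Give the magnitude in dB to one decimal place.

|j490 + 3.19| = √(490² + 3.19²) = 490
|j490 + 7.84| = √(490² + 7.84²) = 490.1
|j490 + 11| = √(490² + 11²) = 490.1
|j490 + 540| = √(490² + 540²) = 729.2
|j490 + 720| = √(490² + 720²) = 870.9
|H(j490)| = 6.8 × 490 × 490.1 / (490.1 × 729.2 × 870.9) = 0.0052463
20 log₁₀(0.0052463) = -45.60 dB

-45.6 dB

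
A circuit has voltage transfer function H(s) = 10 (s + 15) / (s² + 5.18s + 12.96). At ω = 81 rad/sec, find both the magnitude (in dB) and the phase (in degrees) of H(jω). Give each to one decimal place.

|j81 + 15| = √(81² + 15²) = 82.38
|(j81)² + 5.18(j81) + 12.96| = |-6548 + j419.58| = 6561
|H(j81)| = 10 × 82.38 / 6561 = 0.12555
20 log₁₀(0.12555) = -18.02 dB
∠(j81 + 15) = arctan(81/15) = 79.51°
∠[(j81)² + 5.18(j81) + 12.96] = ∠[-6548 + j419.58] = 176.33°
∠H(j81) = 79.51° − 176.33° = -96.83°

|H| = -18.0 dB, ∠H = -96.8 deg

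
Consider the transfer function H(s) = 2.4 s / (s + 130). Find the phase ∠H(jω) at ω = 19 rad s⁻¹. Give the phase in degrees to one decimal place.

81.7 deg

∠(j19) = 90.00°
∠(j19 + 130) = arctan(19/130) = 8.32°
∠H(j19) = 90.00° − 8.32° = 81.68°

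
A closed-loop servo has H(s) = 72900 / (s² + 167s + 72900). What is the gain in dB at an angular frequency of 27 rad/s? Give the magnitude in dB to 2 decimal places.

0.07 dB

|(j27)² + 167(j27) + 72900| = |72171 + j4509| = 7.231e+04
|H(j27)| = 72900 / 7.231e+04 = 1.0081
20 log₁₀(1.0081) = 0.070 dB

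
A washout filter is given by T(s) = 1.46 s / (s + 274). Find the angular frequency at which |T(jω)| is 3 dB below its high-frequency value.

274 rad/sec

For a single-pole high-pass, the −3 dB point is at the pole: ω = 274 rad/sec.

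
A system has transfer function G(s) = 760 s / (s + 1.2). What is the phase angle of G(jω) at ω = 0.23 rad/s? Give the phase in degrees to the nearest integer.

79°

∠(j0.23) = 90.00°
∠(j0.23 + 1.2) = arctan(0.23/1.2) = 10.85°
∠G(j0.23) = 90.00° − 10.85° = 79.15°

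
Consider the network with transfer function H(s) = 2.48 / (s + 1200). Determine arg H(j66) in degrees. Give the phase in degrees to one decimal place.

∠(j66 + 1200) = arctan(66/1200) = 3.15°
∠H(j66) = −3.15° = -3.15°

-3.1°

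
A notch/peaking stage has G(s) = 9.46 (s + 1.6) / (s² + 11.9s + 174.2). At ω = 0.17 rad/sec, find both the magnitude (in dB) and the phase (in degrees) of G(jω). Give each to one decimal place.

|j0.17 + 1.6| = √(0.17² + 1.6²) = 1.609
|(j0.17)² + 11.9(j0.17) + 174.2| = |174.17 + j2.023| = 174.2
|G(j0.17)| = 9.46 × 1.609 / 174.2 = 0.087386
20 log₁₀(0.087386) = -21.17 dB
∠(j0.17 + 1.6) = arctan(0.17/1.6) = 6.06°
∠[(j0.17)² + 11.9(j0.17) + 174.2] = ∠[174.17 + j2.023] = 0.67°
∠G(j0.17) = 6.06° − 0.67° = 5.40°

|G| = -21.2 dB, ∠G = 5.4°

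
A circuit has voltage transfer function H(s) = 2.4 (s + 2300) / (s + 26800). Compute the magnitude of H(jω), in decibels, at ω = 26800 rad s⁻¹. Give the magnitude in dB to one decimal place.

4.6 dB

|j26800 + 2300| = √(26800² + 2300²) = 2.69e+04
|j26800 + 26800| = √(26800² + 26800²) = 3.79e+04
|H(j26800)| = 2.4 × 2.69e+04 / 3.79e+04 = 1.7033
20 log₁₀(1.7033) = 4.63 dB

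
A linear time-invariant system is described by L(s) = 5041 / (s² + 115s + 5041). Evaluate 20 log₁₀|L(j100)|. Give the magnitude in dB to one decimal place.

-7.9 dB

|(j100)² + 115(j100) + 5041| = |-4959 + j11500| = 1.252e+04
|L(j100)| = 5041 / 1.252e+04 = 0.40252
20 log₁₀(0.40252) = -7.90 dB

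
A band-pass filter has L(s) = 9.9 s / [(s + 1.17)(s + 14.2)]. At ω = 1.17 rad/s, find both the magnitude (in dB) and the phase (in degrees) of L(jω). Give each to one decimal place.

|j1.17| = 1.17
|j1.17 + 1.17| = √(1.17² + 1.17²) = 1.655
|j1.17 + 14.2| = √(1.17² + 14.2²) = 14.25
|L(j1.17)| = 9.9 × 1.17 / (1.655 × 14.25) = 0.49132
20 log₁₀(0.49132) = -6.17 dB
∠(j1.17) = 90.00°
∠(j1.17 + 1.17) = arctan(1.17/1.17) = 45.00°
∠(j1.17 + 14.2) = arctan(1.17/14.2) = 4.71°
∠L(j1.17) = 90.00° − (45.00° + 4.71°) = 40.29°

|L| = -6.2 dB, ∠L = 40.3°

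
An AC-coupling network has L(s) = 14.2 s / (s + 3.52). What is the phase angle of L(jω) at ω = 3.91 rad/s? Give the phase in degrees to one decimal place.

∠(j3.91) = 90.00°
∠(j3.91 + 3.52) = arctan(3.91/3.52) = 48.00°
∠L(j3.91) = 90.00° − 48.00° = 42.00°

42.0°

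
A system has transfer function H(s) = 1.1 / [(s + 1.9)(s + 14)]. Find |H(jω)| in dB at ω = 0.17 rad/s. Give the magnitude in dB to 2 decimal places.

-27.71 dB

|j0.17 + 1.9| = √(0.17² + 1.9²) = 1.908
|j0.17 + 14| = √(0.17² + 14²) = 14
|H(j0.17)| = 1.1 / (1.908 × 14) = 0.041186
20 log₁₀(0.041186) = -27.705 dB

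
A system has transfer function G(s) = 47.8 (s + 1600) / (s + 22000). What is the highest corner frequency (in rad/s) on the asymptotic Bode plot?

Break frequencies occur at each pole and zero magnitude: 1600 rad/s, 22000 rad/s.
The highest is 22000 rad/s.

22000 rad/s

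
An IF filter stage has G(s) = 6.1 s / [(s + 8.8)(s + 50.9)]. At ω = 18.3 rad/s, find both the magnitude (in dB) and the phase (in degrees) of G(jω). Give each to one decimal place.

|j18.3| = 18.3
|j18.3 + 8.8| = √(18.3² + 8.8²) = 20.31
|j18.3 + 50.9| = √(18.3² + 50.9²) = 54.09
|G(j18.3)| = 6.1 × 18.3 / (20.31 × 54.09) = 0.10164
20 log₁₀(0.10164) = -19.86 dB
∠(j18.3) = 90.00°
∠(j18.3 + 8.8) = arctan(18.3/8.8) = 64.32°
∠(j18.3 + 50.9) = arctan(18.3/50.9) = 19.77°
∠G(j18.3) = 90.00° − (64.32° + 19.77°) = 5.91°

|G| = -19.9 dB, ∠G = 5.9°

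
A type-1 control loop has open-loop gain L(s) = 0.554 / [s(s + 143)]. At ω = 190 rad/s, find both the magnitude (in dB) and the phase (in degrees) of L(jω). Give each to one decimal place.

|L| = -98.2 dB, ∠L = -143.0°

|j190 + 143| = √(190² + 143²) = 237.8
|j190| = 190
|L(j190)| = 0.554 / (237.8 × 190) = 1.2262e-05
20 log₁₀(1.2262e-05) = -98.23 dB
∠(j190 + 143) = arctan(190/143) = 53.03°
∠(j190) = 90.00°
∠L(j190) = − (53.03° + 90.00°) = -143.03°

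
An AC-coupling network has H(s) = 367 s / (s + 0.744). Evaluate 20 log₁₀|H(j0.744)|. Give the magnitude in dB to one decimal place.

48.3 dB

|j0.744| = 0.744
|j0.744 + 0.744| = √(0.744² + 0.744²) = 1.052
|H(j0.744)| = 367 × 0.744 / 1.052 = 259.51
20 log₁₀(259.51) = 48.28 dB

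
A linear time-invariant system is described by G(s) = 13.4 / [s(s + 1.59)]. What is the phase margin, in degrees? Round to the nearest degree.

24°

Gain crossover: |G(jω)| = 1 at ω ≈ 3.49 rad s⁻¹.
∠G(j3.49) = −90° − arctan(3.49/1.59) ≈ -155.52°
PM = 180° + (-155.52°) = 24.48°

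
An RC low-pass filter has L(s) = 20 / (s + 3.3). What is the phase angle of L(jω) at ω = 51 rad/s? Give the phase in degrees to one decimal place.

∠(j51 + 3.3) = arctan(51/3.3) = 86.30°
∠L(j51) = −86.30° = -86.30°

-86.3 deg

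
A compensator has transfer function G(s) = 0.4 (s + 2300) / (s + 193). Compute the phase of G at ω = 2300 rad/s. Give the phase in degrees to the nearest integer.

-40°

∠(j2300 + 2300) = arctan(2300/2300) = 45.00°
∠(j2300 + 193) = arctan(2300/193) = 85.20°
∠G(j2300) = 45.00° − 85.20° = -40.20°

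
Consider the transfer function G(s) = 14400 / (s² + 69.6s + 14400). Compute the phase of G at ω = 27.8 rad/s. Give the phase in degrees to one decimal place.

-8.1°

∠[(j27.8)² + 69.6(j27.8) + 14400] = ∠[13627 + j1934.9] = 8.08°
∠G(j27.8) = −8.08° = -8.08°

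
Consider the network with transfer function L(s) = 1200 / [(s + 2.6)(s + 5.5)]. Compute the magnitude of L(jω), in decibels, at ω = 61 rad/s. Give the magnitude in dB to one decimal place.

|j61 + 2.6| = √(61² + 2.6²) = 61.06
|j61 + 5.5| = √(61² + 5.5²) = 61.25
|L(j61)| = 1200 / (61.06 × 61.25) = 0.3209
20 log₁₀(0.3209) = -9.87 dB

-9.9 dB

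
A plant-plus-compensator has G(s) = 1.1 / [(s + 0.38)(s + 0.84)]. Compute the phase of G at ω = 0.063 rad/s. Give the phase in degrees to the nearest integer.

∠(j0.063 + 0.38) = arctan(0.063/0.38) = 9.41°
∠(j0.063 + 0.84) = arctan(0.063/0.84) = 4.29°
∠G(j0.063) = − (9.41° + 4.29°) = -13.70°

-14°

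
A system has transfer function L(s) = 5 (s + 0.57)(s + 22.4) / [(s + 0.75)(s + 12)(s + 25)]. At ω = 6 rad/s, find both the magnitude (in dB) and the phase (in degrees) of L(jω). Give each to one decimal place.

|L| = -9.5 dB, ∠L = -23.4°

|j6 + 0.57| = √(6² + 0.57²) = 6.027
|j6 + 22.4| = √(6² + 22.4²) = 23.19
|j6 + 0.75| = √(6² + 0.75²) = 6.047
|j6 + 12| = √(6² + 12²) = 13.42
|j6 + 25| = √(6² + 25²) = 25.71
|L(j6)| = 5 × 6.027 × 23.19 / (6.047 × 13.42 × 25.71) = 0.33505
20 log₁₀(0.33505) = -9.50 dB
∠(j6 + 0.57) = arctan(6/0.57) = 84.57°
∠(j6 + 22.4) = arctan(6/22.4) = 15.00°
∠(j6 + 0.75) = arctan(6/0.75) = 82.87°
∠(j6 + 12) = arctan(6/12) = 26.57°
∠(j6 + 25) = arctan(6/25) = 13.50°
∠L(j6) = 84.57° + 15.00° − (82.87° + 26.57° + 13.50°) = -23.37°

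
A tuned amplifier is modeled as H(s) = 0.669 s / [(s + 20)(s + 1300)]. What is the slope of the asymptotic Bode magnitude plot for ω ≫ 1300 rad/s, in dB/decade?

-20 dB/decade

With 1 zero and 2 poles, the high-frequency asymptotic slope is 20 × (1 − 2) = -20 dB/decade.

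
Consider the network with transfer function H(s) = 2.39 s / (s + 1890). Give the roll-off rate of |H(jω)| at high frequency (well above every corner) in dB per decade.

0 dB/decade

With 1 zero and 1 pole, the high-frequency asymptotic slope is 20 × (1 − 1) = 0 dB/decade.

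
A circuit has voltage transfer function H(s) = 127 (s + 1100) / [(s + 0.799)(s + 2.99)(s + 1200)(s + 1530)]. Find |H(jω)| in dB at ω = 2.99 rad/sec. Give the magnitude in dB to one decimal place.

|j2.99 + 1100| = √(2.99² + 1100²) = 1100
|j2.99 + 0.799| = √(2.99² + 0.799²) = 3.095
|j2.99 + 2.99| = √(2.99² + 2.99²) = 4.228
|j2.99 + 1200| = √(2.99² + 1200²) = 1200
|j2.99 + 1530| = √(2.99² + 1530²) = 1530
|H(j2.99)| = 127 × 1100 / (3.095 × 4.228 × 1200 × 1530) = 0.0058142
20 log₁₀(0.0058142) = -44.71 dB

-44.7 dB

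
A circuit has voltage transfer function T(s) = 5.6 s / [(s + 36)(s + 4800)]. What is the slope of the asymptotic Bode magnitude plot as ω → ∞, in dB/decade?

With 1 zero and 2 poles, the high-frequency asymptotic slope is 20 × (1 − 2) = -20 dB/decade.

-20 dB/decade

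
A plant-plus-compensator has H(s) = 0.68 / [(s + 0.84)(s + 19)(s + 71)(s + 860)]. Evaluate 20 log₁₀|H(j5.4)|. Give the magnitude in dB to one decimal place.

|j5.4 + 0.84| = √(5.4² + 0.84²) = 5.465
|j5.4 + 19| = √(5.4² + 19²) = 19.75
|j5.4 + 71| = √(5.4² + 71²) = 71.21
|j5.4 + 860| = √(5.4² + 860²) = 860
|H(j5.4)| = 0.68 / (5.465 × 19.75 × 71.21 × 860) = 1.0287e-07
20 log₁₀(1.0287e-07) = -139.75 dB

-139.8 dB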